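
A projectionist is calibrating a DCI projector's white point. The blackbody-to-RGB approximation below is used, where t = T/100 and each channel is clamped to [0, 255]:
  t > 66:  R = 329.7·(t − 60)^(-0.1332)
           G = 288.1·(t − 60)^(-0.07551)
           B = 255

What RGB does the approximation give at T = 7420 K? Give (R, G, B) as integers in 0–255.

(232, 236, 255)

t = 7420/100 = 74.2; the t > 66 branch applies.
R = 329.7·(74.2 − 60)^(-0.1332) = 329.7·14.2^(-0.1332) = 329.7·0.70229 = 231.544.
G = 288.1·(74.2 − 60)^(-0.07551) = 288.1·14.2^(-0.07551) = 288.1·0.81845 = 235.795.
B = 255 by definition for t > 66.
Rounded: (232, 236, 255).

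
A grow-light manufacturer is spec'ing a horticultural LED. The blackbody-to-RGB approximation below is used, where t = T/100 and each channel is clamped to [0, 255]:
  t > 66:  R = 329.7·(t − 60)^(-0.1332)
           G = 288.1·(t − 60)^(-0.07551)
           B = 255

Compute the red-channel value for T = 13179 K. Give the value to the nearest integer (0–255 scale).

t = 13179/100 = 131.79; the t > 66 branch applies.
R = 329.7·(131.79 − 60)^(-0.1332) = 329.7·71.79^(-0.1332) = 329.7·0.56594 = 186.591.
Rounded: 187.

187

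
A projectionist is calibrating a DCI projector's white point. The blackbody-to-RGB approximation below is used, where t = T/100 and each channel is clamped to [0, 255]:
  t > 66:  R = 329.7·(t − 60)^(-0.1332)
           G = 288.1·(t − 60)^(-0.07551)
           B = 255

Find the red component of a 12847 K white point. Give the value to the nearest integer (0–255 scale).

t = 12847/100 = 128.47; the t > 66 branch applies.
R = 329.7·(128.47 − 60)^(-0.1332) = 329.7·68.47^(-0.1332) = 329.7·0.56952 = 187.772.
Rounded: 188.

188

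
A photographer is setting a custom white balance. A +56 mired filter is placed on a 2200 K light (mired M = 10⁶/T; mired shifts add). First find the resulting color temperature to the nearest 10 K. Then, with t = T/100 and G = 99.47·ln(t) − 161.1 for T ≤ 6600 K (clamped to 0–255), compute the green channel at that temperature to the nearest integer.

M_in = 10⁶/2200 = 454.55; M_out = 454.55 + (+56) = 510.55.
T_out = 10⁶/510.55 = 1958.7 K → 1960 K; t = 19.6.
G = 99.47·ln 19.6 − 161.1 = 99.47·2.9755 − 161.1 = 134.876.
Rounded: 135.

135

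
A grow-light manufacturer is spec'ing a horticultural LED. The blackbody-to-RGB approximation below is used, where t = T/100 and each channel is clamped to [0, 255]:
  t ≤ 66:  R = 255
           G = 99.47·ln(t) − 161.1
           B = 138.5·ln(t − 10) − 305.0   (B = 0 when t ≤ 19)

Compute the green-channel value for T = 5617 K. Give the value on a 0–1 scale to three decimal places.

t = 5617/100 = 56.17; the t ≤ 66 branch applies.
G = 99.47·ln 56.17 − 161.1 = 99.47·4.0284 − 161.1 = 239.603.
On a 0–1 scale: 239.603/255 = 0.9396 → 0.940.

0.940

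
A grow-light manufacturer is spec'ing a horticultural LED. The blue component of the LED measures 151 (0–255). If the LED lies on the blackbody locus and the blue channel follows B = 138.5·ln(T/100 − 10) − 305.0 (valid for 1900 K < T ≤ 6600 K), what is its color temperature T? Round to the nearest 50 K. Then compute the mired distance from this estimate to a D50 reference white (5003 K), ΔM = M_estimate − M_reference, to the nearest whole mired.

+70 mireds

ln(t − 10) = (151 + 305.0) / 138.5 = 3.2924.
t − 10 = e^3.2924 = 26.908, so t = 36.908.
T = 100·t = 3691 K → 3700 K to the nearest 50 K.
M_estimate = 10⁶/3700 = 270.27; M_reference = 10⁶/5003 = 199.88.
ΔM = 270.27 − 199.88 = 70.39 → +70 mireds.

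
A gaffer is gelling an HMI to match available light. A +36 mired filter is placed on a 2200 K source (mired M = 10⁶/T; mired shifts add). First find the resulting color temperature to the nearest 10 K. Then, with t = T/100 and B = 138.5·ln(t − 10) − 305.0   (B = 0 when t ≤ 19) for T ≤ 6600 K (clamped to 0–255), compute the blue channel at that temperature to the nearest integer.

M_in = 10⁶/2200 = 454.55; M_out = 454.55 + (+36) = 490.55.
T_out = 10⁶/490.55 = 2038.5 K → 2040 K; t = 20.4.
B = 138.5·ln(20.4 − 10) − 305.0 = 138.5·ln 10.4 − 305.0 = 138.5·2.3418 − 305.0 = 19.340.
Rounded: 19.

19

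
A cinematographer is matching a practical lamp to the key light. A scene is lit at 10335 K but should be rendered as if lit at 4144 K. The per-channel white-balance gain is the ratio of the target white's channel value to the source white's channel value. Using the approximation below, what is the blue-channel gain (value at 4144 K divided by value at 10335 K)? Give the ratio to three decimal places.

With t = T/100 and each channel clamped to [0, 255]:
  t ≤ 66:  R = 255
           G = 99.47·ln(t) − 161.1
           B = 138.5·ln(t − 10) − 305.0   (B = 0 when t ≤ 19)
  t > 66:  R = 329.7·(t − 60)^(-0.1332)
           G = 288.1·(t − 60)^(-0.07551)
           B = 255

At 10335 K (t = 103.35):
  B = 255 by definition for t > 66.
At 4144 K (t = 41.44):
  B = 138.5·ln(41.44 − 10) − 305.0 = 138.5·ln 31.44 − 305.0 = 138.5·3.4481 − 305.0 = 172.559.
Gain = 172.559 / 255.000 = 0.6767 → 0.677.

0.677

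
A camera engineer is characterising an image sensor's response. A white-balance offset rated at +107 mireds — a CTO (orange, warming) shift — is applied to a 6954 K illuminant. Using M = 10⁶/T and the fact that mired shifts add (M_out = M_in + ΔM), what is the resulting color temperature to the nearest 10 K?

M_in = 10⁶/6954 = 143.80 mireds.
M_out = 143.80 + (+107) = 250.80 mireds.
T_out = 10⁶/250.80 = 3987.2 K → 3990 K.

3990 K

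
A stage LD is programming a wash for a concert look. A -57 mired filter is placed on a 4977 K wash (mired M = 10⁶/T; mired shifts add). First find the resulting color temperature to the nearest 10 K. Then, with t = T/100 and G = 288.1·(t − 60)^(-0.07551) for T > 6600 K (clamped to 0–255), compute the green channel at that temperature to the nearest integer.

243

M_in = 10⁶/4977 = 200.92; M_out = 200.92 + (-57) = 143.92.
T_out = 10⁶/143.92 = 6948.1 K → 6950 K; t = 69.5.
G = 288.1·(69.5 − 60)^(-0.07551) = 288.1·9.5^(-0.07551) = 288.1·0.84367 = 243.061.
Rounded: 243.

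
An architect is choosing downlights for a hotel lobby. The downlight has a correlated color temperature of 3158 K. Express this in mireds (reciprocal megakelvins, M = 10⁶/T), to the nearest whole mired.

M = 10⁶ / 3158 = 316.656 → 317 mireds.

317 mireds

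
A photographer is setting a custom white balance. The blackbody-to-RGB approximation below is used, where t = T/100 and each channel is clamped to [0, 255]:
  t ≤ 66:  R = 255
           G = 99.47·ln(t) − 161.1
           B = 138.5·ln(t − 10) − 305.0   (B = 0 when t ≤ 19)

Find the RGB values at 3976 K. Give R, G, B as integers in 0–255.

R=255, G=205, B=165

t = 3976/100 = 39.76; the t ≤ 66 branch applies.
R = 255 by definition for t ≤ 66.
G = 99.47·ln 39.76 − 161.1 = 99.47·3.6829 − 161.1 = 205.234.
B = 138.5·ln(39.76 − 10) − 305.0 = 138.5·ln 29.76 − 305.0 = 138.5·3.3932 − 305.0 = 164.953.
Rounded: (255, 205, 165).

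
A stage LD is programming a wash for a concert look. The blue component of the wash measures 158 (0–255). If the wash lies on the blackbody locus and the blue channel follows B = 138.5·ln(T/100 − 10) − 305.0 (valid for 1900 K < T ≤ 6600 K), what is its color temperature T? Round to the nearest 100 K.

ln(t − 10) = (158 + 305.0) / 138.5 = 3.3430.
t − 10 = e^3.3430 = 28.303, so t = 38.303.
T = 100·t = 3830 K → 3800 K to the nearest 100 K.

3800 K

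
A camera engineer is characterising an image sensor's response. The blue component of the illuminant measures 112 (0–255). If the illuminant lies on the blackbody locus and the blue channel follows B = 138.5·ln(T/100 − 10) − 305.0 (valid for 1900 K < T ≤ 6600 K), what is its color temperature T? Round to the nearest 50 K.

3050 K

ln(t − 10) = (112 + 305.0) / 138.5 = 3.0108.
t − 10 = e^3.0108 = 20.304, so t = 30.304.
T = 100·t = 3030 K → 3050 K to the nearest 50 K.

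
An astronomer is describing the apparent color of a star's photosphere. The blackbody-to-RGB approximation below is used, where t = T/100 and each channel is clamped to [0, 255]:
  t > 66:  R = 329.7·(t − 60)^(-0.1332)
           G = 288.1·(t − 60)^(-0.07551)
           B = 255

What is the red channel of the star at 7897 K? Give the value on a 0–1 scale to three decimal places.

0.874

t = 7897/100 = 78.97; the t > 66 branch applies.
R = 329.7·(78.97 − 60)^(-0.1332) = 329.7·18.97^(-0.1332) = 329.7·0.67571 = 222.782.
On a 0–1 scale: 222.782/255 = 0.8737 → 0.874.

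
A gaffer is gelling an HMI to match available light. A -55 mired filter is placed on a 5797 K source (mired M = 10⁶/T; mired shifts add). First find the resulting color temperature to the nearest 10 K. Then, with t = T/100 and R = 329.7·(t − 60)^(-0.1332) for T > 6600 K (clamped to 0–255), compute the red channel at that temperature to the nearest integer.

215

M_in = 10⁶/5797 = 172.50; M_out = 172.50 + (-55) = 117.50.
T_out = 10⁶/117.50 = 8510.4 K → 8510 K; t = 85.1.
R = 329.7·(85.1 − 60)^(-0.1332) = 329.7·25.1^(-0.1332) = 329.7·0.65097 = 214.626.
Rounded: 215.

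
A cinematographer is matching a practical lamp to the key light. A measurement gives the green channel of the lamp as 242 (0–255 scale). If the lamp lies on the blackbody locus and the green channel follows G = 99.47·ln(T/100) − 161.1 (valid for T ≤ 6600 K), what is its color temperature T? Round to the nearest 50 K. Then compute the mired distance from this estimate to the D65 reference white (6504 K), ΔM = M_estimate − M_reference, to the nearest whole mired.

+20 mireds

ln t = (242 + 161.1) / 99.47 = 4.0525.
t = e^4.0525 = 57.540.
T = 100·t = 5754 K → 5750 K to the nearest 50 K.
M_estimate = 10⁶/5750 = 173.91; M_reference = 10⁶/6504 = 153.75.
ΔM = 173.91 − 153.75 = 20.16 → +20 mireds.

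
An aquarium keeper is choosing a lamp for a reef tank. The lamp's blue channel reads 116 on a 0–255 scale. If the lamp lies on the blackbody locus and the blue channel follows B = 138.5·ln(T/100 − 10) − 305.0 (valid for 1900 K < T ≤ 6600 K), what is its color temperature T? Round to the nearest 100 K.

3100 K

ln(t − 10) = (116 + 305.0) / 138.5 = 3.0397.
t − 10 = e^3.0397 = 20.899, so t = 30.899.
T = 100·t = 3090 K → 3100 K to the nearest 100 K.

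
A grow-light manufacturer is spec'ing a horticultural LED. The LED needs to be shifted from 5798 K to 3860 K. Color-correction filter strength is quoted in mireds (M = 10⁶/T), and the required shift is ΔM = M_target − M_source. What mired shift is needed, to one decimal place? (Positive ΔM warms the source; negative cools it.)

M_source = 10⁶/5798 = 172.473; M_target = 10⁶/3860 = 259.067.
ΔM = 259.067 − 172.473 = 86.594 → +86.6 mireds, a warming shift.

+86.6 mireds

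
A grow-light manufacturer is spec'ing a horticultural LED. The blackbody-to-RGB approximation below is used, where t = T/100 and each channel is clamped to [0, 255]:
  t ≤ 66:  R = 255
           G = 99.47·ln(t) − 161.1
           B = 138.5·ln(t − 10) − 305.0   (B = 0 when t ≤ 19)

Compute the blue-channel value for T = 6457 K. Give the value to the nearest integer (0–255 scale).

t = 6457/100 = 64.57; the t ≤ 66 branch applies.
B = 138.5·ln(64.57 − 10) − 305.0 = 138.5·ln 54.57 − 305.0 = 138.5·3.9995 − 305.0 = 248.929.
Rounded: 249.

249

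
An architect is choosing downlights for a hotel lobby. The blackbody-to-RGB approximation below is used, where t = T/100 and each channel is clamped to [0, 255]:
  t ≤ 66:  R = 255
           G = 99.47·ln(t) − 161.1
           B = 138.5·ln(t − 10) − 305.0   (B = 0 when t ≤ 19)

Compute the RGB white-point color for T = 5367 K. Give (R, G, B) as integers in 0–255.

(255, 235, 218)

t = 5367/100 = 53.67; the t ≤ 66 branch applies.
R = 255 by definition for t ≤ 66.
G = 99.47·ln 53.67 − 161.1 = 99.47·3.9829 − 161.1 = 235.075.
B = 138.5·ln(53.67 − 10) − 305.0 = 138.5·ln 43.67 − 305.0 = 138.5·3.7767 − 305.0 = 218.068.
Rounded: (255, 235, 218).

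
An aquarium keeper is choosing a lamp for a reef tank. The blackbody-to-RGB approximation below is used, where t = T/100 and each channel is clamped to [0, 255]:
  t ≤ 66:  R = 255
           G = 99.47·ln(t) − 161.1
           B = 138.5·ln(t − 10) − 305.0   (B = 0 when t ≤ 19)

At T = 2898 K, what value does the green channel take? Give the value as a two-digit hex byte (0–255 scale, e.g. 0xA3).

t = 2898/100 = 28.98; the t ≤ 66 branch applies.
G = 99.47·ln 28.98 − 161.1 = 99.47·3.3666 − 161.1 = 173.776.
Rounded: 174; in hex, 0xAE.

0xAE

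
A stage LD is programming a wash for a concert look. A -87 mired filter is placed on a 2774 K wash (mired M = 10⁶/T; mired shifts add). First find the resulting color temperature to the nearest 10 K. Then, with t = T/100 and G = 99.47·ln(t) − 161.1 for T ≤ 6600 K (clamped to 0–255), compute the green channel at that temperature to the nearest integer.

M_in = 10⁶/2774 = 360.49; M_out = 360.49 + (-87) = 273.49.
T_out = 10⁶/273.49 = 3656.4 K → 3660 K; t = 36.6.
G = 99.47·ln 36.6 − 161.1 = 99.47·3.6000 − 161.1 = 196.997.
Rounded: 197.

197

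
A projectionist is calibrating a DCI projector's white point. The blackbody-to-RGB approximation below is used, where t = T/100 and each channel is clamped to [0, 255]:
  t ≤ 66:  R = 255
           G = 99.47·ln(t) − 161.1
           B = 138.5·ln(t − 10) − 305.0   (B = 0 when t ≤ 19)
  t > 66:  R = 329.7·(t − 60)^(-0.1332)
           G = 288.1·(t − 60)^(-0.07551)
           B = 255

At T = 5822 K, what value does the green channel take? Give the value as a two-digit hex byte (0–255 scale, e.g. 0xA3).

0xF3

t = 5822/100 = 58.22; the t ≤ 66 branch applies.
G = 99.47·ln 58.22 − 161.1 = 99.47·4.0642 − 161.1 = 243.169.
Rounded: 243; in hex, 0xF3.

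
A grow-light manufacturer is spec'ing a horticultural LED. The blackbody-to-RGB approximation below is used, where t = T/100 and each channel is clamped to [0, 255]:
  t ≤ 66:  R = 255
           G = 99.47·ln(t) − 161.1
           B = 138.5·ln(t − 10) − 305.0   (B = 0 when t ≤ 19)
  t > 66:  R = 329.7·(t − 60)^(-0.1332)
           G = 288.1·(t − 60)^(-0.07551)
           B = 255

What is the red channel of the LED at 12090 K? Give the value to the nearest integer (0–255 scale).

t = 12090/100 = 120.9; the t > 66 branch applies.
R = 329.7·(120.9 − 60)^(-0.1332) = 329.7·60.9^(-0.1332) = 329.7·0.57848 = 190.725.
Rounded: 191.

191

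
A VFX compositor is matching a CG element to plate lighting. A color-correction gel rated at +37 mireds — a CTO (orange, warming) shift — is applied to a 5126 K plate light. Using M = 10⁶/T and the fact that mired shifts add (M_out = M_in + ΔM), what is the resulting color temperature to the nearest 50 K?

4300 K

M_in = 10⁶/5126 = 195.08 mireds.
M_out = 195.08 + (+37) = 232.08 mireds.
T_out = 10⁶/232.08 = 4308.8 K → 4300 K.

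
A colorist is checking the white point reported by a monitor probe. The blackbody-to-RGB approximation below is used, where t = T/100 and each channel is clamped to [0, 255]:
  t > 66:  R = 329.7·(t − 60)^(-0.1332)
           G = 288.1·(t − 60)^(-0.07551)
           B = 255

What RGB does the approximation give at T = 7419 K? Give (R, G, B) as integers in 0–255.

t = 7419/100 = 74.19; the t > 66 branch applies.
R = 329.7·(74.19 − 60)^(-0.1332) = 329.7·14.19^(-0.1332) = 329.7·0.70235 = 231.566.
G = 288.1·(74.19 − 60)^(-0.07551) = 288.1·14.19^(-0.07551) = 288.1·0.81849 = 235.807.
B = 255 by definition for t > 66.
Rounded: (232, 236, 255).

(232, 236, 255)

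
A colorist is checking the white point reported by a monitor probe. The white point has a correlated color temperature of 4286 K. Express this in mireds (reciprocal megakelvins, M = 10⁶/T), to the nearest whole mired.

233 mireds

M = 10⁶ / 4286 = 233.318 → 233 mireds.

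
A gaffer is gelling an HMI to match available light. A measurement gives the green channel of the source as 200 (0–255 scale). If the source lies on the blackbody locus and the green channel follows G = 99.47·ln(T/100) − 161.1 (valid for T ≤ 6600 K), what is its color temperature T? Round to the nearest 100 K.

3800 K

ln t = (200 + 161.1) / 99.47 = 3.6302.
t = e^3.6302 = 37.722.
T = 100·t = 3772 K → 3800 K to the nearest 100 K.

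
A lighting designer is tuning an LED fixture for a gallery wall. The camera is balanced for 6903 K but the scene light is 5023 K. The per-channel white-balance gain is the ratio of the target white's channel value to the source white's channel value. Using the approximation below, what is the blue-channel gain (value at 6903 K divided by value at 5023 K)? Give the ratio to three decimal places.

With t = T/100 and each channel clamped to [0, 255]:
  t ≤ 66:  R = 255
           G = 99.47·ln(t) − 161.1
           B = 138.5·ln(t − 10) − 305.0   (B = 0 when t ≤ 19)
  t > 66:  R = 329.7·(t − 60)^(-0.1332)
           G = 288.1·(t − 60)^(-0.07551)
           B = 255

At 5023 K (t = 50.23):
  B = 138.5·ln(50.23 − 10) − 305.0 = 138.5·ln 40.23 − 305.0 = 138.5·3.6946 − 305.0 = 206.704.
At 6903 K (t = 69.03):
  B = 255 by definition for t > 66.
Gain = 255.000 / 206.704 = 1.2336 → 1.234.

1.234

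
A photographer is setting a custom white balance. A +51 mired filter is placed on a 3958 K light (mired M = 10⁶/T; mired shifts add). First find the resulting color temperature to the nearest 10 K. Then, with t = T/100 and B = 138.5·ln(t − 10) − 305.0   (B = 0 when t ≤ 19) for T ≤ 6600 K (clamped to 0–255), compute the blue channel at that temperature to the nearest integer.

129

M_in = 10⁶/3958 = 252.65; M_out = 252.65 + (+51) = 303.65.
T_out = 10⁶/303.65 = 3293.2 K → 3290 K; t = 32.9.
B = 138.5·ln(32.9 − 10) − 305.0 = 138.5·ln 22.9 − 305.0 = 138.5·3.1311 − 305.0 = 128.662.
Rounded: 129.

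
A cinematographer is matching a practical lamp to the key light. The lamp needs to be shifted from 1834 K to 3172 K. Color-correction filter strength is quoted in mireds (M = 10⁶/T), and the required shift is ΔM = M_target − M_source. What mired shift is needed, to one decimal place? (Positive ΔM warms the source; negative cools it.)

-230.0 mireds

M_source = 10⁶/1834 = 545.256; M_target = 10⁶/3172 = 315.259.
ΔM = 315.259 − 545.256 = -229.998 → -230.0 mireds, a cooling shift.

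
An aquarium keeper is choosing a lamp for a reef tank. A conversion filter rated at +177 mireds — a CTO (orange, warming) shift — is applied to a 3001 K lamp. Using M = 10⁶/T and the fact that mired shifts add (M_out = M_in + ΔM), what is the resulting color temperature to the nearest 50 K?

M_in = 10⁶/3001 = 333.22 mireds.
M_out = 333.22 + (+177) = 510.22 mireds.
T_out = 10⁶/510.22 = 1959.9 K → 1950 K.

1950 K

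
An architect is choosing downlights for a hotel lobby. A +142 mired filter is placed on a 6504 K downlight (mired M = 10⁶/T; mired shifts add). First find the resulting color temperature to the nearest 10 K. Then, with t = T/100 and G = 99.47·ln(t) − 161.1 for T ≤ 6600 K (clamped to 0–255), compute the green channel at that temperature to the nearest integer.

M_in = 10⁶/6504 = 153.75; M_out = 153.75 + (+142) = 295.75.
T_out = 10⁶/295.75 = 3381.2 K → 3380 K; t = 33.8.
G = 99.47·ln 33.8 − 161.1 = 99.47·3.5205 − 161.1 = 189.080.
Rounded: 189.

189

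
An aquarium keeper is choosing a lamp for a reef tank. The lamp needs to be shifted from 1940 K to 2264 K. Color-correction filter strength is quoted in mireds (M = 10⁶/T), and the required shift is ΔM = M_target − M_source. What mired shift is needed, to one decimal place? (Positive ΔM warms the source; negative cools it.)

-73.8 mireds

M_source = 10⁶/1940 = 515.464; M_target = 10⁶/2264 = 441.696.
ΔM = 441.696 − 515.464 = -73.768 → -73.8 mireds, a cooling shift.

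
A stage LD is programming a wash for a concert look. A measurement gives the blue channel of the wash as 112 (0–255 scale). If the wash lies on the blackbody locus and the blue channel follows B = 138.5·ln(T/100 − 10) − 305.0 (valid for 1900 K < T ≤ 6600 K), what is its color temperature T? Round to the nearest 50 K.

3050 K

ln(t − 10) = (112 + 305.0) / 138.5 = 3.0108.
t − 10 = e^3.0108 = 20.304, so t = 30.304.
T = 100·t = 3030 K → 3050 K to the nearest 50 K.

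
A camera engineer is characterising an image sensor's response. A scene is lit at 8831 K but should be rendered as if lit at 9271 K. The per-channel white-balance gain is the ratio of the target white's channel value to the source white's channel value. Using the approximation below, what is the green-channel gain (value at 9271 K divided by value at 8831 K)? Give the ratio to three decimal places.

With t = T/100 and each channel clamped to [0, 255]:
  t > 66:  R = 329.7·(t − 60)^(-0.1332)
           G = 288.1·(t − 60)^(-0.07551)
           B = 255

0.989

At 8831 K (t = 88.31):
  G = 288.1·(88.31 − 60)^(-0.07551) = 288.1·28.31^(-0.07551) = 288.1·0.77690 = 223.824.
At 9271 K (t = 92.71):
  G = 288.1·(92.71 − 60)^(-0.07551) = 288.1·32.71^(-0.07551) = 288.1·0.76847 = 221.396.
Gain = 221.396 / 223.824 = 0.9892 → 0.989.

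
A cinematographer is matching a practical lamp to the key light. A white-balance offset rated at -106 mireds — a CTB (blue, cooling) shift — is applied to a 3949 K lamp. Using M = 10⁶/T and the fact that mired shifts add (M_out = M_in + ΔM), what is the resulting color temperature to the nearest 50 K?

6800 K

M_in = 10⁶/3949 = 253.23 mireds.
M_out = 253.23 + (-106) = 147.23 mireds.
T_out = 10⁶/147.23 = 6792.2 K → 6800 K.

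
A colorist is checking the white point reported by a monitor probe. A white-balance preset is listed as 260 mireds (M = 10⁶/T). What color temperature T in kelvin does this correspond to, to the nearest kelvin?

3846 K

T = 10⁶ / 260 = 3846.15 K → 3846 K.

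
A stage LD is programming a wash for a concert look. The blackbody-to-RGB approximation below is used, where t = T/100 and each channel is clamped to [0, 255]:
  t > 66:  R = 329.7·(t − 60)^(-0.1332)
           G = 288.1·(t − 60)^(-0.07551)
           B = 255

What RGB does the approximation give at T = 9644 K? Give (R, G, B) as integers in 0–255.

(204, 220, 255)

t = 9644/100 = 96.44; the t > 66 branch applies.
R = 329.7·(96.44 − 60)^(-0.1332) = 329.7·36.44^(-0.1332) = 329.7·0.61944 = 204.229.
G = 288.1·(96.44 − 60)^(-0.07551) = 288.1·36.44^(-0.07551) = 288.1·0.76223 = 219.598.
B = 255 by definition for t > 66.
Rounded: (204, 220, 255).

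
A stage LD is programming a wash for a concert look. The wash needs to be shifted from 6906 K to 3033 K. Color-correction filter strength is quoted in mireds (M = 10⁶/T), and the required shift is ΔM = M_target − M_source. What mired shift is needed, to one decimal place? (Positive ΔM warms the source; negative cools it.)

+184.9 mireds

M_source = 10⁶/6906 = 144.802; M_target = 10⁶/3033 = 329.707.
ΔM = 329.707 − 144.802 = 184.905 → +184.9 mireds, a warming shift.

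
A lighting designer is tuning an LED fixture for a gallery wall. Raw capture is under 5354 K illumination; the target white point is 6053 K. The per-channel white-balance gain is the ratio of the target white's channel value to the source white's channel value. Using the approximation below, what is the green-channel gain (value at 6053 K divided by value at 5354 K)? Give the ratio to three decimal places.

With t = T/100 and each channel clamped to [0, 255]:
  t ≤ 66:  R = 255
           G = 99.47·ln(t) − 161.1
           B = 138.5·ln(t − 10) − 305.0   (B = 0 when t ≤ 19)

At 5354 K (t = 53.54):
  G = 99.47·ln 53.54 − 161.1 = 99.47·3.9804 − 161.1 = 234.833.
At 6053 K (t = 60.53):
  G = 99.47·ln 60.53 − 161.1 = 99.47·4.1031 − 161.1 = 247.039.
Gain = 247.039 / 234.833 = 1.0520 → 1.052.

1.052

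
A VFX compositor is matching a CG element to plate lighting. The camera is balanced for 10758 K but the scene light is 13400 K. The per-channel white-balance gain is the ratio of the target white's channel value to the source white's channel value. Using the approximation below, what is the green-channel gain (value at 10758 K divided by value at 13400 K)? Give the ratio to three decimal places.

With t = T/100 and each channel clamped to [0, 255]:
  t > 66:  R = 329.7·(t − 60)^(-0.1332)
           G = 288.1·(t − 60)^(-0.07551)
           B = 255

At 13400 K (t = 134):
  G = 288.1·(134 − 60)^(-0.07551) = 288.1·74^(-0.07551) = 288.1·0.72253 = 208.160.
At 10758 K (t = 107.58):
  G = 288.1·(107.58 − 60)^(-0.07551) = 288.1·47.58^(-0.07551) = 288.1·0.74703 = 215.219.
Gain = 215.219 / 208.160 = 1.0339 → 1.034.

1.034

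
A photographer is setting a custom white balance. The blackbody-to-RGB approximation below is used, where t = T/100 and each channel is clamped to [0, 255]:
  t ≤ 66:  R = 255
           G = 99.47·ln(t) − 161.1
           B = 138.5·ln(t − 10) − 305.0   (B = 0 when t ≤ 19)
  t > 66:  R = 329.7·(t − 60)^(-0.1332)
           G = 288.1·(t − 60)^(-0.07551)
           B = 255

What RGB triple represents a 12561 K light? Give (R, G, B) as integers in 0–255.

t = 12561/100 = 125.61; the t > 66 branch applies.
R = 329.7·(125.61 − 60)^(-0.1332) = 329.7·65.61^(-0.1332) = 329.7·0.57277 = 188.842.
G = 288.1·(125.61 − 60)^(-0.07551) = 288.1·65.61^(-0.07551) = 288.1·0.72912 = 210.060.
B = 255 by definition for t > 66.
Rounded: (189, 210, 255).

(189, 210, 255)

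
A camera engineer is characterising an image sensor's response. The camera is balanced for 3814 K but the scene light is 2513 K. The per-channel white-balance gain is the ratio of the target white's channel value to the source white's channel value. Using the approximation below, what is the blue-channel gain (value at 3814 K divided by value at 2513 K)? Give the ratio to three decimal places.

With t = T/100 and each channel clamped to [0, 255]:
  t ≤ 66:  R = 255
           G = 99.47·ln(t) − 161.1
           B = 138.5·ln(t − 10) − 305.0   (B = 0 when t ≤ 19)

2.206

At 2513 K (t = 25.13):
  B = 138.5·ln(25.13 − 10) − 305.0 = 138.5·ln 15.13 − 305.0 = 138.5·2.7167 − 305.0 = 71.260.
At 3814 K (t = 38.14):
  B = 138.5·ln(38.14 − 10) − 305.0 = 138.5·ln 28.14 − 305.0 = 138.5·3.3372 − 305.0 = 157.201.
Gain = 157.201 / 71.260 = 2.2060 → 2.206.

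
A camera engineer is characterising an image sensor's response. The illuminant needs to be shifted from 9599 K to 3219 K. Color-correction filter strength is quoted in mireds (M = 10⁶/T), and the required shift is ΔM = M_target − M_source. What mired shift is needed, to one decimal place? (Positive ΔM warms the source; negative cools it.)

+206.5 mireds

M_source = 10⁶/9599 = 104.178; M_target = 10⁶/3219 = 310.655.
ΔM = 310.655 − 104.178 = 206.478 → +206.5 mireds, a warming shift.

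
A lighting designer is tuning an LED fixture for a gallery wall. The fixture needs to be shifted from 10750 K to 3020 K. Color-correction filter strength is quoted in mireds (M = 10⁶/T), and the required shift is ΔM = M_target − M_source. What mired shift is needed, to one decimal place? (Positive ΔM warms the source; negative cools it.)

M_source = 10⁶/10750 = 93.023; M_target = 10⁶/3020 = 331.126.
ΔM = 331.126 − 93.023 = 238.103 → +238.1 mireds, a warming shift.

+238.1 mireds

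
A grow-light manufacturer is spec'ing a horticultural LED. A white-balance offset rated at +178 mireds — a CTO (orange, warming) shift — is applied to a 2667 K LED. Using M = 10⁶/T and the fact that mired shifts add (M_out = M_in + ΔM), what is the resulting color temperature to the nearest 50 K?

M_in = 10⁶/2667 = 374.95 mireds.
M_out = 374.95 + (+178) = 552.95 mireds.
T_out = 10⁶/552.95 = 1808.5 K → 1800 K.

1800 K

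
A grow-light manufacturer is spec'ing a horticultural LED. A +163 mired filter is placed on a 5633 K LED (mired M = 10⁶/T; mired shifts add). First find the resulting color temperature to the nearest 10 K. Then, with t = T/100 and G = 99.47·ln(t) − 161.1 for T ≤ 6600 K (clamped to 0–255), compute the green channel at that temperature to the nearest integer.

175

M_in = 10⁶/5633 = 177.53; M_out = 177.53 + (+163) = 340.53.
T_out = 10⁶/340.53 = 2936.6 K → 2940 K; t = 29.4.
G = 99.47·ln 29.4 − 161.1 = 99.47·3.3810 − 161.1 = 175.208.
Rounded: 175.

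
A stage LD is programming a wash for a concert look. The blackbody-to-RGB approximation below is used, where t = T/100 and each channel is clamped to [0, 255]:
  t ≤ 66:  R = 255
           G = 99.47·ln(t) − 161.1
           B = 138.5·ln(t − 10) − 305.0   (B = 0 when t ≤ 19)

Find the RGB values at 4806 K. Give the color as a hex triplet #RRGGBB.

#FFE0C7

t = 4806/100 = 48.06; the t ≤ 66 branch applies.
R = 255 by definition for t ≤ 66.
G = 99.47·ln 48.06 − 161.1 = 99.47·3.8725 − 161.1 = 224.093.
B = 138.5·ln(48.06 − 10) − 305.0 = 138.5·ln 38.06 − 305.0 = 138.5·3.6392 − 305.0 = 199.024.
Rounded: (255, 224, 199).
In hex: #FFE0C7.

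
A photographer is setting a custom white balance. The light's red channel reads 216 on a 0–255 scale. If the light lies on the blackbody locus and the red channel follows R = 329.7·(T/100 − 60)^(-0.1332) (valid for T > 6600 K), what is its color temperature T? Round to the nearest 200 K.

(t − 60)^(-0.1332) = 216/329.7 = 0.65514.
t − 60 = 0.65514^(1/-0.1332) = 0.65514^(-7.508) = 23.926, so t = 83.926.
T = 100·t = 8393 K → 8400 K to the nearest 200 K.

8400 K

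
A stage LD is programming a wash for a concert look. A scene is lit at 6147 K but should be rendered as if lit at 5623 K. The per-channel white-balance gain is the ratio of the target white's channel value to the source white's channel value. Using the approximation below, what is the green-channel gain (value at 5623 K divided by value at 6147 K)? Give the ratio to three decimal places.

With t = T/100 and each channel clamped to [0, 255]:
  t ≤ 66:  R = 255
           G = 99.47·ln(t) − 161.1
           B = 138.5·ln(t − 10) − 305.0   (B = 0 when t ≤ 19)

0.964

At 6147 K (t = 61.47):
  G = 99.47·ln 61.47 − 161.1 = 99.47·4.1185 − 161.1 = 248.572.
At 5623 K (t = 56.23):
  G = 99.47·ln 56.23 − 161.1 = 99.47·4.0295 − 161.1 = 239.709.
Gain = 239.709 / 248.572 = 0.9643 → 0.964.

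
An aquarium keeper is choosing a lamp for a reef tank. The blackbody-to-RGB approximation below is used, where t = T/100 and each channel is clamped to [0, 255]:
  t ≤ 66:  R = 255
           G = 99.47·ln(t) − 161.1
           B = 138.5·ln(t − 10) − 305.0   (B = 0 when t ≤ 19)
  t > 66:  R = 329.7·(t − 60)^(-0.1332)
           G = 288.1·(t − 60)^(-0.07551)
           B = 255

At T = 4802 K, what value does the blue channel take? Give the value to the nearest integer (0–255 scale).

199

t = 4802/100 = 48.02; the t ≤ 66 branch applies.
B = 138.5·ln(48.02 − 10) − 305.0 = 138.5·ln 38.02 − 305.0 = 138.5·3.6381 − 305.0 = 198.879.
Rounded: 199.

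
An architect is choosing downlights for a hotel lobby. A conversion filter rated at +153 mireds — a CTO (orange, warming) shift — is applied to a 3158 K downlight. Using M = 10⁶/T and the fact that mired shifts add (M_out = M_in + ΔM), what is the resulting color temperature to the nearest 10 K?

M_in = 10⁶/3158 = 316.66 mireds.
M_out = 316.66 + (+153) = 469.66 mireds.
T_out = 10⁶/469.66 = 2129.2 K → 2130 K.

2130 K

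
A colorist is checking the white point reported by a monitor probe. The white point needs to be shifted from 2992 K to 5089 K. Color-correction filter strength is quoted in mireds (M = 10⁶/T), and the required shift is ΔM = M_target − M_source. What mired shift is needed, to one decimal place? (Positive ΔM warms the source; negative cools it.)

-137.7 mireds

M_source = 10⁶/2992 = 334.225; M_target = 10⁶/5089 = 196.502.
ΔM = 196.502 − 334.225 = -137.722 → -137.7 mireds, a cooling shift.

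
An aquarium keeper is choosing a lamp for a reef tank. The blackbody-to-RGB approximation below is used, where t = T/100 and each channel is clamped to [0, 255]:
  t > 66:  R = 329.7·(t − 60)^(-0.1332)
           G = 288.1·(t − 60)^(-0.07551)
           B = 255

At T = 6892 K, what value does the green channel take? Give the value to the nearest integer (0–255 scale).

t = 6892/100 = 68.92; the t > 66 branch applies.
G = 288.1·(68.92 − 60)^(-0.07551) = 288.1·8.92^(-0.07551) = 288.1·0.84769 = 244.220.
Rounded: 244.

244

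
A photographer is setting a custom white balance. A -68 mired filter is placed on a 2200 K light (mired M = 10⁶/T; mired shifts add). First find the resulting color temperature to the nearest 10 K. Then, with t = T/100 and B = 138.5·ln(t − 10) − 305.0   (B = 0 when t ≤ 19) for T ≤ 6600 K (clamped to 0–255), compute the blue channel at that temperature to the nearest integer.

78

M_in = 10⁶/2200 = 454.55; M_out = 454.55 + (-68) = 386.55.
T_out = 10⁶/386.55 = 2587.0 K → 2590 K; t = 25.9.
B = 138.5·ln(25.9 − 10) − 305.0 = 138.5·ln 15.9 − 305.0 = 138.5·2.7663 − 305.0 = 78.135.
Rounded: 78.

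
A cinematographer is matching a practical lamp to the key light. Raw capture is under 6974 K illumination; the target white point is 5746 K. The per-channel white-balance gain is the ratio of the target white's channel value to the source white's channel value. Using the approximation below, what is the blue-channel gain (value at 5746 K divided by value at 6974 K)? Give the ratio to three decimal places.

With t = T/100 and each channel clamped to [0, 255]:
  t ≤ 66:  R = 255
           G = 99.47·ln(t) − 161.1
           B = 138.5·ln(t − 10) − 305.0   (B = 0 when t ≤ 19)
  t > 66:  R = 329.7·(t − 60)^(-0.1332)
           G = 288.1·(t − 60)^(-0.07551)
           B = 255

At 6974 K (t = 69.74):
  B = 255 by definition for t > 66.
At 5746 K (t = 57.46):
  B = 138.5·ln(57.46 − 10) − 305.0 = 138.5·ln 47.46 − 305.0 = 138.5·3.8599 − 305.0 = 229.594.
Gain = 229.594 / 255.000 = 0.9004 → 0.900.

0.900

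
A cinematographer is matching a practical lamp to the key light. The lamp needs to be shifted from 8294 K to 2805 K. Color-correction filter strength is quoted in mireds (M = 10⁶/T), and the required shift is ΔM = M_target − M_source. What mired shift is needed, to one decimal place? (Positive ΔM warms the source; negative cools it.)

+235.9 mireds

M_source = 10⁶/8294 = 120.569; M_target = 10⁶/2805 = 356.506.
ΔM = 356.506 − 120.569 = 235.937 → +235.9 mireds, a warming shift.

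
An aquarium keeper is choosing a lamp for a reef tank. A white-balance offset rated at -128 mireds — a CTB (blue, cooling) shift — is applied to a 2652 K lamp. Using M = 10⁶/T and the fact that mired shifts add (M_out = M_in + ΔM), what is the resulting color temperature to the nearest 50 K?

M_in = 10⁶/2652 = 377.07 mireds.
M_out = 377.07 + (-128) = 249.07 mireds.
T_out = 10⁶/249.07 = 4014.9 K → 4000 K.

4000 K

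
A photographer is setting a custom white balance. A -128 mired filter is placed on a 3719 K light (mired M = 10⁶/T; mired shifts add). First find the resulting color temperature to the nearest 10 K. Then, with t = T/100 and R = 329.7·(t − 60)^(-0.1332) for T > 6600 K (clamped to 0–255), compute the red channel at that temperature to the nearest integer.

240

M_in = 10⁶/3719 = 268.89; M_out = 268.89 + (-128) = 140.89.
T_out = 10⁶/140.89 = 7097.8 K → 7100 K; t = 71.
R = 329.7·(71 − 60)^(-0.1332) = 329.7·11^(-0.1332) = 329.7·0.72659 = 239.555.
Rounded: 240.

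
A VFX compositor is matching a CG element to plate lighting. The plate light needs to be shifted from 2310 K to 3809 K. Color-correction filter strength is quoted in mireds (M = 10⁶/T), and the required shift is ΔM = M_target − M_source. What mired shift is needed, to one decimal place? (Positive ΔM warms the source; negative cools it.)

-170.4 mireds

M_source = 10⁶/2310 = 432.900; M_target = 10⁶/3809 = 262.536.
ΔM = 262.536 − 432.900 = -170.364 → -170.4 mireds, a cooling shift.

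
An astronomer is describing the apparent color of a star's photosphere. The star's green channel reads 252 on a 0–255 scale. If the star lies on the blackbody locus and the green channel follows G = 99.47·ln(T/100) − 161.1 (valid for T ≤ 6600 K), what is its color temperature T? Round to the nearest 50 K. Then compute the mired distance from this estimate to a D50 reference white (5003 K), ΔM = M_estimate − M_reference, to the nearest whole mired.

-42 mireds

ln t = (252 + 161.1) / 99.47 = 4.1530.
t = e^4.1530 = 63.625.
T = 100·t = 6363 K → 6350 K to the nearest 50 K.
M_estimate = 10⁶/6350 = 157.48; M_reference = 10⁶/5003 = 199.88.
ΔM = 157.48 − 199.88 = -42.40 → -42 mireds.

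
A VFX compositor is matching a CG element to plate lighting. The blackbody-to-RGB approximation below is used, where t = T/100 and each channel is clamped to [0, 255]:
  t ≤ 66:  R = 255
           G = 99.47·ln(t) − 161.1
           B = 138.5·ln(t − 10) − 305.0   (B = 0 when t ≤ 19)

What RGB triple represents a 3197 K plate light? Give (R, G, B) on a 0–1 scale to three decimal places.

t = 3197/100 = 31.97; the t ≤ 66 branch applies.
R = 255 by definition for t ≤ 66.
G = 99.47·ln 31.97 − 161.1 = 99.47·3.4648 − 161.1 = 183.543.
B = 138.5·ln(31.97 − 10) − 305.0 = 138.5·ln 21.97 − 305.0 = 138.5·3.0897 − 305.0 = 122.920.
Dividing each by 255: (1.0000, 0.7198, 0.4820) → (1.000, 0.720, 0.482).

(1.000, 0.720, 0.482)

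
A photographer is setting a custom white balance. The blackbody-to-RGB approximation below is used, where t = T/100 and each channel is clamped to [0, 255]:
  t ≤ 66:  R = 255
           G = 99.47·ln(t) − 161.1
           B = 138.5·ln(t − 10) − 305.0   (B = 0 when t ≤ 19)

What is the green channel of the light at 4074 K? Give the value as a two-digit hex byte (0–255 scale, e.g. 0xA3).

0xD0

t = 4074/100 = 40.74; the t ≤ 66 branch applies.
G = 99.47·ln 40.74 − 161.1 = 99.47·3.7072 − 161.1 = 207.656.
Rounded: 208; in hex, 0xD0.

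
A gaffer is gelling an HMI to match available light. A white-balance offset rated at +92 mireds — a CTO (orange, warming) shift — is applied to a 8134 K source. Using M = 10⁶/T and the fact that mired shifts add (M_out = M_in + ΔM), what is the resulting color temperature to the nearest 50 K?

M_in = 10⁶/8134 = 122.94 mireds.
M_out = 122.94 + (+92) = 214.94 mireds.
T_out = 10⁶/214.94 = 4652.4 K → 4650 K.

4650 K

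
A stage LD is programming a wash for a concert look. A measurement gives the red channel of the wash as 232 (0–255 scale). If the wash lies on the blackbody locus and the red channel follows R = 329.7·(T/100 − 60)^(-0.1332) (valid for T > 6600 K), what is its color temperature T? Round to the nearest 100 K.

(t − 60)^(-0.1332) = 232/329.7 = 0.70367.
t − 60 = 0.70367^(1/-0.1332) = 0.70367^(-7.508) = 13.992, so t = 73.992.
T = 100·t = 7399 K → 7400 K to the nearest 100 K.

7400 K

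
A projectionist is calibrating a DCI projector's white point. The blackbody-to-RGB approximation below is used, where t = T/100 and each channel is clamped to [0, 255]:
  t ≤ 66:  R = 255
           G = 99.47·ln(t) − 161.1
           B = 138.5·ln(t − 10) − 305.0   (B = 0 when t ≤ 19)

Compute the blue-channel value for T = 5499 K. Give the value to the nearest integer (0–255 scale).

222

t = 5499/100 = 54.99; the t ≤ 66 branch applies.
B = 138.5·ln(54.99 − 10) − 305.0 = 138.5·ln 44.99 − 305.0 = 138.5·3.8064 − 305.0 = 222.192.
Rounded: 222.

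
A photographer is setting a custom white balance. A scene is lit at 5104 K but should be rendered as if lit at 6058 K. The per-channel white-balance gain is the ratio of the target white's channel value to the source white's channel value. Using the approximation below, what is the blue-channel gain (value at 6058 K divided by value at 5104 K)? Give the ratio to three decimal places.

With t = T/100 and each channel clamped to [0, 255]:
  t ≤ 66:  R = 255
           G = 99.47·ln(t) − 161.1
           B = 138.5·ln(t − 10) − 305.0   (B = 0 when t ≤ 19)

1.138

At 5104 K (t = 51.04):
  B = 138.5·ln(51.04 − 10) − 305.0 = 138.5·ln 41.04 − 305.0 = 138.5·3.7145 − 305.0 = 209.465.
At 6058 K (t = 60.58):
  B = 138.5·ln(60.58 − 10) − 305.0 = 138.5·ln 50.58 − 305.0 = 138.5·3.9236 − 305.0 = 238.413.
Gain = 238.413 / 209.465 = 1.1382 → 1.138.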